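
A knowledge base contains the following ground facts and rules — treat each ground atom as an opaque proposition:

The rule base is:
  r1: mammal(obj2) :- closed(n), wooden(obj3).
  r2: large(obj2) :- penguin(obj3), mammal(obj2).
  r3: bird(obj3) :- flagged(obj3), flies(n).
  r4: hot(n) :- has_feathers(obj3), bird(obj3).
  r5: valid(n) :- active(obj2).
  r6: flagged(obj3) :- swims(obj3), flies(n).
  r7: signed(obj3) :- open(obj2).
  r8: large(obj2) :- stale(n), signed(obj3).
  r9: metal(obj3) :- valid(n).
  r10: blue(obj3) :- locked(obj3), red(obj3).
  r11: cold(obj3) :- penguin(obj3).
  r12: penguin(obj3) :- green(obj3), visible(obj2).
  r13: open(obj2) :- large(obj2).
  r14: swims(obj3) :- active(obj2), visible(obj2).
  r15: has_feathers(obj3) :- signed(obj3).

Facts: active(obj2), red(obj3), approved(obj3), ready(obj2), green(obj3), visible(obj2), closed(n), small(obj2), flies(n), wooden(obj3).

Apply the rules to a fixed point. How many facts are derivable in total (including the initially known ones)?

23

Round 1 fires r1, r5, r12, r14, giving mammal(obj2), valid(n), penguin(obj3), swims(obj3).
Round 2 fires r2, r6, r9, r11, giving large(obj2), flagged(obj3), metal(obj3), cold(obj3).
Round 3 fires r3, r13, giving bird(obj3), open(obj2).
Round 4 fires r7, giving signed(obj3).
Round 5 fires r15, giving has_feathers(obj3).
Round 6 fires r4, giving hot(n).
Closure: {active(obj2), approved(obj3), bird(obj3), closed(n), cold(obj3), flagged(obj3), flies(n), green(obj3), has_feathers(obj3), hot(n), large(obj2), mammal(obj2), metal(obj3), open(obj2), penguin(obj3), ready(obj2), red(obj3), signed(obj3), small(obj2), swims(obj3), valid(n), visible(obj2), wooden(obj3)} — 23 facts.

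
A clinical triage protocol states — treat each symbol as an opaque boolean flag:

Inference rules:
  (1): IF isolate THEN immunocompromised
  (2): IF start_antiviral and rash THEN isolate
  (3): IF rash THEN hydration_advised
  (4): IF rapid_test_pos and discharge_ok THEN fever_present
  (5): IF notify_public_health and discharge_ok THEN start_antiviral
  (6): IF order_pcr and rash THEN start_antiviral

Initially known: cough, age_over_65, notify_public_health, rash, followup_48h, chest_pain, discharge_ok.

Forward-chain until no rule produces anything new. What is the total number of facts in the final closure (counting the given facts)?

Round 1: (3) [IF rash THEN hydration_advised]; (5) [IF notify_public_health and discharge_ok THEN start_antiviral]. New: hydration_advised, start_antiviral.
Round 2: (2) [IF start_antiviral and rash THEN isolate]. New: isolate.
Round 3: (1) [IF isolate THEN immunocompromised]. New: immunocompromised.
Closure: {age_over_65, chest_pain, cough, discharge_ok, followup_48h, hydration_advised, immunocompromised, isolate, notify_public_health, rash, start_antiviral} — 11 facts.

11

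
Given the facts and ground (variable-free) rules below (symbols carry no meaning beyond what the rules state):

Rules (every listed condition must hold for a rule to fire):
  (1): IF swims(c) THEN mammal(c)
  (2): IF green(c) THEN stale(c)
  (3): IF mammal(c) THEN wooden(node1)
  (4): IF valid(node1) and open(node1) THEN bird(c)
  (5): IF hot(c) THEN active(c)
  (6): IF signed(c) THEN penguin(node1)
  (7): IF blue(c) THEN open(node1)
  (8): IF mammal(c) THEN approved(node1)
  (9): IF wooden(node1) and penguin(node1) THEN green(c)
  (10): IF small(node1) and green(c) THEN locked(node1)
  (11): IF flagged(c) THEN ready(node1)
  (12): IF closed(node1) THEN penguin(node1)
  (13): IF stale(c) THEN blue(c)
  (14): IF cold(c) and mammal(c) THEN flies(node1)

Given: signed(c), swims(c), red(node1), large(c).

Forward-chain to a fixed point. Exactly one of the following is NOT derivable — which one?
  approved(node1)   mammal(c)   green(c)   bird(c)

Round 1 fires (1), (6), giving mammal(c), penguin(node1).
Round 2 fires (3), (8), giving wooden(node1), approved(node1).
Round 3 fires (9), giving green(c).
Round 4 fires (2), giving stale(c).
Round 5 fires (13), giving blue(c).
Round 6 fires (7), giving open(node1).
Derived: mammal(c) (round 1), green(c) (round 3), approved(node1) (round 2). bird(c) never appears in any round.

bird(c)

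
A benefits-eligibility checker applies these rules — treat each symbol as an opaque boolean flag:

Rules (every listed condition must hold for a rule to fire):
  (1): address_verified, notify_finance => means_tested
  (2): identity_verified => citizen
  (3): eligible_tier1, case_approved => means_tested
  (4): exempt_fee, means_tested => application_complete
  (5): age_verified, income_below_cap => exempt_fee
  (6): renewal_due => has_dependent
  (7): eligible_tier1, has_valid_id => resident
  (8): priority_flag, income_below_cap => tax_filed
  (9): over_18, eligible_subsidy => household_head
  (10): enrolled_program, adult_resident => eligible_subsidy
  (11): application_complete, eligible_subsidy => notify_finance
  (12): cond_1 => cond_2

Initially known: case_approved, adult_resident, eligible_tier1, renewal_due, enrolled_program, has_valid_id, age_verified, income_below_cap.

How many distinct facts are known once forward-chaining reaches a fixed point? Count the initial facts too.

[1] (3) [eligible_tier1, case_approved => means_tested]; (5) [age_verified, income_below_cap => exempt_fee]; (6) [renewal_due => has_dependent]; (7) [eligible_tier1, has_valid_id => resident]; (10) [enrolled_program, adult_resident => eligible_subsidy]. ⇒ new: means_tested, exempt_fee, has_dependent, resident, eligible_subsidy.
[2] (4) [exempt_fee, means_tested => application_complete]. ⇒ new: application_complete.
[3] (11) [application_complete, eligible_subsidy => notify_finance]. ⇒ new: notify_finance.
Closure: {adult_resident, age_verified, application_complete, case_approved, eligible_subsidy, eligible_tier1, enrolled_program, exempt_fee, has_dependent, has_valid_id, income_below_cap, means_tested, notify_finance, renewal_due, resident} — 15 facts.

15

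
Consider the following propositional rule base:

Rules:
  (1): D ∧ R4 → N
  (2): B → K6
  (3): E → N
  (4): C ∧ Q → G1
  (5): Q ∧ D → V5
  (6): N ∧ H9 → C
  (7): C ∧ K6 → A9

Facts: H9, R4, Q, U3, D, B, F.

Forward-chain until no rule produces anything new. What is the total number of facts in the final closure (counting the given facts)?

Round 1 fires (1), (2), (5), giving N, K6, V5.
Round 2 fires (6), giving C.
Round 3 fires (4), (7), giving G1, A9.
Closure: {A9, B, C, D, F, G1, H9, K6, N, Q, R4, U3, V5} — 13 facts.

13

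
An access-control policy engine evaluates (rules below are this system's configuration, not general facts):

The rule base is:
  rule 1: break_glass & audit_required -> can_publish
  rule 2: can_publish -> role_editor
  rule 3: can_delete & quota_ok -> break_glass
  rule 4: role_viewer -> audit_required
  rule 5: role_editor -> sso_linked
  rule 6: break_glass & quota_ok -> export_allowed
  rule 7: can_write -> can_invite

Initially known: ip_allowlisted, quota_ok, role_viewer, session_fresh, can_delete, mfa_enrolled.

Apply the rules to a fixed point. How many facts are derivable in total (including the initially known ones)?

12

Round 1 — rule 3, rule 4, derive break_glass, audit_required.
Round 2 — rule 1, rule 6, derive can_publish, export_allowed.
Round 3 — rule 2, derive role_editor.
Round 4 — rule 5, derive sso_linked.
Closure: {audit_required, break_glass, can_delete, can_publish, export_allowed, ip_allowlisted, mfa_enrolled, quota_ok, role_editor, role_viewer, session_fresh, sso_linked} — 12 facts.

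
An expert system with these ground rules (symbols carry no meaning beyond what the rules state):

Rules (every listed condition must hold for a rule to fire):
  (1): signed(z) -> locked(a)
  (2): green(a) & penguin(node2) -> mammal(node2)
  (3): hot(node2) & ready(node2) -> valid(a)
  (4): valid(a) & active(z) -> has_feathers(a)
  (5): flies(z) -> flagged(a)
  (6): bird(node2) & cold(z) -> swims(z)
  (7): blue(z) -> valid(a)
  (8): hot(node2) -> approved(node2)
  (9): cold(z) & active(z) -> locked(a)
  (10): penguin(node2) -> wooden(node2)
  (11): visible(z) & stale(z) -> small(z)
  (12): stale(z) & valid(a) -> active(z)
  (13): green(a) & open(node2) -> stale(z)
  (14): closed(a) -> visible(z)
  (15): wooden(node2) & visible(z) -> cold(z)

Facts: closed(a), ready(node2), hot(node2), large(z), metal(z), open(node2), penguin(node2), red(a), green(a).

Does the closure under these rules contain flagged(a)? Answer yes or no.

no

Round 1 — (2), (3), (8), (10), (13), (14), derive mammal(node2), valid(a), approved(node2), wooden(node2), stale(z), visible(z).
Round 2 — (11), (12), (15), derive small(z), active(z), cold(z).
Round 3 — (4), (9), derive has_feathers(a), locked(a).
Fixed point reached. flagged(a) is concluded only by (5); (5) needs flies(z) (never derived).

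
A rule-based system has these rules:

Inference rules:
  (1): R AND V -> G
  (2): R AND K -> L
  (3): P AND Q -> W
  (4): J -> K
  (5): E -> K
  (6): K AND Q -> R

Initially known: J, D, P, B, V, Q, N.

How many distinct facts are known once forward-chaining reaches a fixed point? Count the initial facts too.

12

Round 1 — (3), (4), derive W, K.
Round 2 — (6), derive R.
Round 3 — (1), (2), derive G, L.
Closure: {B, D, G, J, K, L, N, P, Q, R, V, W} — 12 facts.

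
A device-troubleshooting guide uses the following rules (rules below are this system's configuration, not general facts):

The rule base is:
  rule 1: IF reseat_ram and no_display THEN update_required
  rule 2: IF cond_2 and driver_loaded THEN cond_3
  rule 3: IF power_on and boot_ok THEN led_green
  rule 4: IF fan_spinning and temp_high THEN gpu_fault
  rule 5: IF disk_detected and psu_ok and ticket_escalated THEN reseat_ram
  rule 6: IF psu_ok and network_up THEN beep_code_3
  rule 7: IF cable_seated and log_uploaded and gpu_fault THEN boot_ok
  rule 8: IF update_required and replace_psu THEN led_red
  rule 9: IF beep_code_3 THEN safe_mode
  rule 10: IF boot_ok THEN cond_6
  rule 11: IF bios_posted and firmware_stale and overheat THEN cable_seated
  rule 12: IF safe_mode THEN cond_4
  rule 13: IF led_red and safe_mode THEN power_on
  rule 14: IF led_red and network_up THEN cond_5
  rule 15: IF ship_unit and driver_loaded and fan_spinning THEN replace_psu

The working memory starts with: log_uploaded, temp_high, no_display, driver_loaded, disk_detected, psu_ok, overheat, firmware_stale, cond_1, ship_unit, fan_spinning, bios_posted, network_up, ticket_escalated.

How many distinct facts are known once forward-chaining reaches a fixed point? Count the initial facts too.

Round 1 fires rule 4, rule 5, rule 6, rule 11, rule 15, giving gpu_fault, reseat_ram, beep_code_3, cable_seated, replace_psu.
Round 2 fires rule 1, rule 7, rule 9, giving update_required, boot_ok, safe_mode.
Round 3 fires rule 8, rule 10, rule 12, giving led_red, cond_6, cond_4.
Round 4 fires rule 13, rule 14, giving power_on, cond_5.
Round 5 fires rule 3, giving led_green.
Closure: {beep_code_3, bios_posted, boot_ok, cable_seated, cond_1, cond_4, cond_5, cond_6, disk_detected, driver_loaded, fan_spinning, firmware_stale, gpu_fault, led_green, led_red, log_uploaded, network_up, no_display, overheat, power_on, psu_ok, replace_psu, reseat_ram, safe_mode, ship_unit, temp_high, ticket_escalated, update_required} — 28 facts.

28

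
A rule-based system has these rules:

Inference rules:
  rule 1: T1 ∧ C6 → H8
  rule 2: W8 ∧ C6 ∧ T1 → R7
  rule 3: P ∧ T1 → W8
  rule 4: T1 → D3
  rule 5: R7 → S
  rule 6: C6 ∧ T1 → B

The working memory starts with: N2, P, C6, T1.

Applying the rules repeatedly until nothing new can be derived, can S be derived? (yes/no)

yes

Round 1 — rule 1, rule 3, rule 4, rule 6, derive H8, W8, D3, B.
Round 2 — rule 2, derive R7.
Round 3 — rule 5, derive S.
S appears in round 3, so it is derivable.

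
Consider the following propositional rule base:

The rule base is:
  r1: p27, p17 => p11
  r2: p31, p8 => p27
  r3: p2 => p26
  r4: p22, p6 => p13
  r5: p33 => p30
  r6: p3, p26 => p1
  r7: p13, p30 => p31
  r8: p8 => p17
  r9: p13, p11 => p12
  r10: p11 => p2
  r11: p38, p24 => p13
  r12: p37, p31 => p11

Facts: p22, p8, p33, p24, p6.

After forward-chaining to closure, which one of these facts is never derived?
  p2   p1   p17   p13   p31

p1

Round 1 fires r4, r5, r8, giving p13, p30, p17.
Round 2 fires r7, giving p31.
Round 3 fires r2, giving p27.
Round 4 fires r1, giving p11.
Round 5 fires r9, r10, giving p12, p2.
Round 6 fires r3, giving p26.
Derived: p17 (round 1), p13 (round 1), p31 (round 2), p2 (round 5). p1 never appears in any round.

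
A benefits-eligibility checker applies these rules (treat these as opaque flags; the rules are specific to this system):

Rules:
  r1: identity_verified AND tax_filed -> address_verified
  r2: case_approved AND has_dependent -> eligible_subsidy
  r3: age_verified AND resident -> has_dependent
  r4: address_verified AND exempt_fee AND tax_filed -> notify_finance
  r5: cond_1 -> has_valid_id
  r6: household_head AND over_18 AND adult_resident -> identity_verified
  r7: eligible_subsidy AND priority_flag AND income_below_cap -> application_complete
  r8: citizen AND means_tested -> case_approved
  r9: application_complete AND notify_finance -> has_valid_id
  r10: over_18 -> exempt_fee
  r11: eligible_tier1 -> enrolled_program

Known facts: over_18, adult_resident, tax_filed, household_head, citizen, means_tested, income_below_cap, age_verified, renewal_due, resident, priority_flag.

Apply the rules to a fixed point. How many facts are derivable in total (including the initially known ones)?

20

Round 1 fires r3, r6, r8, r10, giving has_dependent, identity_verified, case_approved, exempt_fee.
Round 2 fires r1, r2, giving address_verified, eligible_subsidy.
Round 3 fires r4, r7, giving notify_finance, application_complete.
Round 4 fires r9, giving has_valid_id.
Closure: {address_verified, adult_resident, age_verified, application_complete, case_approved, citizen, eligible_subsidy, exempt_fee, has_dependent, has_valid_id, household_head, identity_verified, income_below_cap, means_tested, notify_finance, over_18, priority_flag, renewal_due, resident, tax_filed} — 20 facts.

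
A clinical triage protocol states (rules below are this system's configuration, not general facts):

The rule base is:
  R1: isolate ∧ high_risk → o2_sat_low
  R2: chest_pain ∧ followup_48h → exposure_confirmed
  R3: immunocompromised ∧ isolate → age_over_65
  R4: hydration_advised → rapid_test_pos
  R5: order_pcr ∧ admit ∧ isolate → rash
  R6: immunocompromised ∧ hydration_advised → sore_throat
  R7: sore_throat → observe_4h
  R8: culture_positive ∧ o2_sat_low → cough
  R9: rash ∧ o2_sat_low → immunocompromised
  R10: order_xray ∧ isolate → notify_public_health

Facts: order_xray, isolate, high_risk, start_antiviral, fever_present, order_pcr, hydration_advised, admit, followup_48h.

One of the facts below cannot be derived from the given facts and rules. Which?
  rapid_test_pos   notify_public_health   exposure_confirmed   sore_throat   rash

Round 1 — R1, R4, R5, R10, derive o2_sat_low, rapid_test_pos, rash, notify_public_health.
Round 2 — R9, derive immunocompromised.
Round 3 — R3, R6, derive age_over_65, sore_throat.
Round 4 — R7, derive observe_4h.
Derived: sore_throat (round 3), rash (round 1), rapid_test_pos (round 1), notify_public_health (round 1). exposure_confirmed never appears in any round.

exposure_confirmed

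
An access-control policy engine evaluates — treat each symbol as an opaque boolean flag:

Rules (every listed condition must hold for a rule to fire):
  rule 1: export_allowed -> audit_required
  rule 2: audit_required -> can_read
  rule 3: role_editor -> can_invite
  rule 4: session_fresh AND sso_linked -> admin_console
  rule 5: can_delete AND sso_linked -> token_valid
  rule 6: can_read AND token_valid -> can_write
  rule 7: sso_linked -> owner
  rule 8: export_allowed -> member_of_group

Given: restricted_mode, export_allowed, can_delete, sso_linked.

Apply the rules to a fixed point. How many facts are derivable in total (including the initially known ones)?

Round 1: rule 1 [export_allowed -> audit_required]; rule 5 [can_delete AND sso_linked -> token_valid]; rule 7 [sso_linked -> owner]; rule 8 [export_allowed -> member_of_group]. Adds audit_required, token_valid, owner, member_of_group.
Round 2: rule 2 [audit_required -> can_read]. Adds can_read.
Round 3: rule 6 [can_read AND token_valid -> can_write]. Adds can_write.
Closure: {audit_required, can_delete, can_read, can_write, export_allowed, member_of_group, owner, restricted_mode, sso_linked, token_valid} — 10 facts.

10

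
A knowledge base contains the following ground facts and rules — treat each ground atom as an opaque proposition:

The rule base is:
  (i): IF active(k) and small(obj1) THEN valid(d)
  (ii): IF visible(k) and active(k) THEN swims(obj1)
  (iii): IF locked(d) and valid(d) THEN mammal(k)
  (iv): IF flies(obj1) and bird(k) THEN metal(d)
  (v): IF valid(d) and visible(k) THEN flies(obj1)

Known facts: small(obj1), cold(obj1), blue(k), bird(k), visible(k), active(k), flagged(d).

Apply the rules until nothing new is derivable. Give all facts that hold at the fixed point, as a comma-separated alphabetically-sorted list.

[1] (i) [IF active(k) and small(obj1) THEN valid(d)]; (ii) [IF visible(k) and active(k) THEN swims(obj1)]. ⇒ new: valid(d), swims(obj1).
[2] (v) [IF valid(d) and visible(k) THEN flies(obj1)]. ⇒ new: flies(obj1).
[3] (iv) [IF flies(obj1) and bird(k) THEN metal(d)]. ⇒ new: metal(d).

active(k), bird(k), blue(k), cold(obj1), flagged(d), flies(obj1), metal(d), small(obj1), swims(obj1), valid(d), visible(k)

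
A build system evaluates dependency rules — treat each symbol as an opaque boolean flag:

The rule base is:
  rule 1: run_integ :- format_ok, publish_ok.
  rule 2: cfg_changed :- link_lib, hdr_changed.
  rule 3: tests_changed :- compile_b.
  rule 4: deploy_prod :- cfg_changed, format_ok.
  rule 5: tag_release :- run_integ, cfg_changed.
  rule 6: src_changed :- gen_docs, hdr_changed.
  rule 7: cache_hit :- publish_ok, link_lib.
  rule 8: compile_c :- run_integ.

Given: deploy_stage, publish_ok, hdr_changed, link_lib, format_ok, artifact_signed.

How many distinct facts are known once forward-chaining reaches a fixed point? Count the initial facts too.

12

Round 1 fires rule 1, rule 2, rule 7, giving run_integ, cfg_changed, cache_hit.
Round 2 fires rule 4, rule 5, rule 8, giving deploy_prod, tag_release, compile_c.
Closure: {artifact_signed, cache_hit, cfg_changed, compile_c, deploy_prod, deploy_stage, format_ok, hdr_changed, link_lib, publish_ok, run_integ, tag_release} — 12 facts.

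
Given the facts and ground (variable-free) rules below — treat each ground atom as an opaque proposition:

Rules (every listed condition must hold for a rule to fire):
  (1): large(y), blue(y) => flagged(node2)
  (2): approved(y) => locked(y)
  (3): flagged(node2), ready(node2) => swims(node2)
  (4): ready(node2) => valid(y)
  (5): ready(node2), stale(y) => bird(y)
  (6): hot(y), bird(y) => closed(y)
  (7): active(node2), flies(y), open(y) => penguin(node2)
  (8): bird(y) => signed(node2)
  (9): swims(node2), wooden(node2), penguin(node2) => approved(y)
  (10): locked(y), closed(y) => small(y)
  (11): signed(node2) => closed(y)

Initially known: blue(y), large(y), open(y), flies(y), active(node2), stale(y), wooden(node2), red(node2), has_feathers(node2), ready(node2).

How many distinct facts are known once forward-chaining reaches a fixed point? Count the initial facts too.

Round 1: (1) [large(y), blue(y) => flagged(node2)]; (4) [ready(node2) => valid(y)]; (5) [ready(node2), stale(y) => bird(y)]; (7) [active(node2), flies(y), open(y) => penguin(node2)]. Adds flagged(node2), valid(y), bird(y), penguin(node2).
Round 2: (3) [flagged(node2), ready(node2) => swims(node2)]; (8) [bird(y) => signed(node2)]. Adds swims(node2), signed(node2).
Round 3: (9) [swims(node2), wooden(node2), penguin(node2) => approved(y)]; (11) [signed(node2) => closed(y)]. Adds approved(y), closed(y).
Round 4: (2) [approved(y) => locked(y)]. Adds locked(y).
Round 5: (10) [locked(y), closed(y) => small(y)]. Adds small(y).
Closure: {active(node2), approved(y), bird(y), blue(y), closed(y), flagged(node2), flies(y), has_feathers(node2), large(y), locked(y), open(y), penguin(node2), ready(node2), red(node2), signed(node2), small(y), stale(y), swims(node2), valid(y), wooden(node2)} — 20 facts.

20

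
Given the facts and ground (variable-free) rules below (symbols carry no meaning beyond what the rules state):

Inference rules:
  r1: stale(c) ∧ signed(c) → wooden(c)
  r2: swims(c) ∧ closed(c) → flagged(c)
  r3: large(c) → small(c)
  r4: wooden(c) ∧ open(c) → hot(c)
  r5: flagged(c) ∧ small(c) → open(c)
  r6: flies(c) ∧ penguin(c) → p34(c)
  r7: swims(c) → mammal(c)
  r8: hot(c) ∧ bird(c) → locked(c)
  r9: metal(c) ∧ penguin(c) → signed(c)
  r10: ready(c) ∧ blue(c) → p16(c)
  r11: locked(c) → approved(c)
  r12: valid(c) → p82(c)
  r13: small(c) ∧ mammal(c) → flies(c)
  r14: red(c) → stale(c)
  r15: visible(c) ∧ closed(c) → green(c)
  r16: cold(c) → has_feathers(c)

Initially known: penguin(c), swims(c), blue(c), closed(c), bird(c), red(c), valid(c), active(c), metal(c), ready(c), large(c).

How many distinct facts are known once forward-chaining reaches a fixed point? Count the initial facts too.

25

Round 1: r2 [swims(c) ∧ closed(c) → flagged(c)]; r3 [large(c) → small(c)]; r7 [swims(c) → mammal(c)]; r9 [metal(c) ∧ penguin(c) → signed(c)]; r10 [ready(c) ∧ blue(c) → p16(c)]; r12 [valid(c) → p82(c)]; r14 [red(c) → stale(c)]. New: flagged(c), small(c), mammal(c), signed(c), p16(c), p82(c), stale(c).
Round 2: r1 [stale(c) ∧ signed(c) → wooden(c)]; r5 [flagged(c) ∧ small(c) → open(c)]; r13 [small(c) ∧ mammal(c) → flies(c)]. New: wooden(c), open(c), flies(c).
Round 3: r4 [wooden(c) ∧ open(c) → hot(c)]; r6 [flies(c) ∧ penguin(c) → p34(c)]. New: hot(c), p34(c).
Round 4: r8 [hot(c) ∧ bird(c) → locked(c)]. New: locked(c).
Round 5: r11 [locked(c) → approved(c)]. New: approved(c).
Closure: {active(c), approved(c), bird(c), blue(c), closed(c), flagged(c), flies(c), hot(c), large(c), locked(c), mammal(c), metal(c), open(c), p16(c), p34(c), p82(c), penguin(c), ready(c), red(c), signed(c), small(c), stale(c), swims(c), valid(c), wooden(c)} — 25 facts.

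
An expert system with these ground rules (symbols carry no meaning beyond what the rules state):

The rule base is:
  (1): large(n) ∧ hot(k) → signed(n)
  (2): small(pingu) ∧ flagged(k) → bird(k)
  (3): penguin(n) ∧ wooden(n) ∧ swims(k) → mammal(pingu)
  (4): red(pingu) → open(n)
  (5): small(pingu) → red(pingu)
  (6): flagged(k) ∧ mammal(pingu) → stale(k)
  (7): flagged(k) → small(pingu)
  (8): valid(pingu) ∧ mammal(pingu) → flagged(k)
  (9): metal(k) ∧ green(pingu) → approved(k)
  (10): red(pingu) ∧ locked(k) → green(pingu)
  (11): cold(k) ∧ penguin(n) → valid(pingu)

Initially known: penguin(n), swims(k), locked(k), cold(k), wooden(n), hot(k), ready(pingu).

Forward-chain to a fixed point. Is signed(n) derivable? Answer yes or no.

Round 1 fires (3), (11), giving mammal(pingu), valid(pingu).
Round 2 fires (8), giving flagged(k).
Round 3 fires (6), (7), giving stale(k), small(pingu).
Round 4 fires (2), (5), giving bird(k), red(pingu).
Round 5 fires (4), (10), giving open(n), green(pingu).
Fixed point reached. signed(n) is concluded only by (1); (1) needs large(n) (never derived).

no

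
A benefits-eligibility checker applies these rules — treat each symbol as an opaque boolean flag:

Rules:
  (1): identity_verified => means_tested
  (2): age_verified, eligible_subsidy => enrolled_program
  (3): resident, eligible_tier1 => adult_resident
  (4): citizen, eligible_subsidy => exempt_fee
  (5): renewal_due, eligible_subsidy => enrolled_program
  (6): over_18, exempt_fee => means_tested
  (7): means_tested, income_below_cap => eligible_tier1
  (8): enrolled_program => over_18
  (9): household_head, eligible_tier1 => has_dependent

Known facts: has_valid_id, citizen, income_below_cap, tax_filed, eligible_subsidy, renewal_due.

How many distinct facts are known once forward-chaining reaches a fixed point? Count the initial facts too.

Round 1 — (4), (5), derive exempt_fee, enrolled_program.
Round 2 — (8), derive over_18.
Round 3 — (6), derive means_tested.
Round 4 — (7), derive eligible_tier1.
Closure: {citizen, eligible_subsidy, eligible_tier1, enrolled_program, exempt_fee, has_valid_id, income_below_cap, means_tested, over_18, renewal_due, tax_filed} — 11 facts.

11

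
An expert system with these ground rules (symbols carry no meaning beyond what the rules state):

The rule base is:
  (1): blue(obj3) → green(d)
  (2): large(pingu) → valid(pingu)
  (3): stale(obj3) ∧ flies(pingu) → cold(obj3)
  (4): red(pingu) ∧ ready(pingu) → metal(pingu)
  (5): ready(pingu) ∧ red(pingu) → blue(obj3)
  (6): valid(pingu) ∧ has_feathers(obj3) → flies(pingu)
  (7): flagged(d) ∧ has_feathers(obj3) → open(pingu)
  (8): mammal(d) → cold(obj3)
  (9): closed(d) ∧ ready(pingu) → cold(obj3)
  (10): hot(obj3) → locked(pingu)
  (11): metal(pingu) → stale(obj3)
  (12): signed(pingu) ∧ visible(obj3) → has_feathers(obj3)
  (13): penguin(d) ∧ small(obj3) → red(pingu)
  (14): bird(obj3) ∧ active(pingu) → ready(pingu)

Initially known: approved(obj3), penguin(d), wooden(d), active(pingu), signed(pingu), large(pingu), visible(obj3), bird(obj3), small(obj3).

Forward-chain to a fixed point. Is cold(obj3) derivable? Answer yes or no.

[1] (2) [large(pingu) → valid(pingu)]; (12) [signed(pingu) ∧ visible(obj3) → has_feathers(obj3)]; (13) [penguin(d) ∧ small(obj3) → red(pingu)]; (14) [bird(obj3) ∧ active(pingu) → ready(pingu)]. ⇒ new: valid(pingu), has_feathers(obj3), red(pingu), ready(pingu).
[2] (4) [red(pingu) ∧ ready(pingu) → metal(pingu)]; (5) [ready(pingu) ∧ red(pingu) → blue(obj3)]; (6) [valid(pingu) ∧ has_feathers(obj3) → flies(pingu)]. ⇒ new: metal(pingu), blue(obj3), flies(pingu).
[3] (1) [blue(obj3) → green(d)]; (11) [metal(pingu) → stale(obj3)]. ⇒ new: green(d), stale(obj3).
[4] (3) [stale(obj3) ∧ flies(pingu) → cold(obj3)]. ⇒ new: cold(obj3).
cold(obj3) appears in round 4, so it is derivable.

yes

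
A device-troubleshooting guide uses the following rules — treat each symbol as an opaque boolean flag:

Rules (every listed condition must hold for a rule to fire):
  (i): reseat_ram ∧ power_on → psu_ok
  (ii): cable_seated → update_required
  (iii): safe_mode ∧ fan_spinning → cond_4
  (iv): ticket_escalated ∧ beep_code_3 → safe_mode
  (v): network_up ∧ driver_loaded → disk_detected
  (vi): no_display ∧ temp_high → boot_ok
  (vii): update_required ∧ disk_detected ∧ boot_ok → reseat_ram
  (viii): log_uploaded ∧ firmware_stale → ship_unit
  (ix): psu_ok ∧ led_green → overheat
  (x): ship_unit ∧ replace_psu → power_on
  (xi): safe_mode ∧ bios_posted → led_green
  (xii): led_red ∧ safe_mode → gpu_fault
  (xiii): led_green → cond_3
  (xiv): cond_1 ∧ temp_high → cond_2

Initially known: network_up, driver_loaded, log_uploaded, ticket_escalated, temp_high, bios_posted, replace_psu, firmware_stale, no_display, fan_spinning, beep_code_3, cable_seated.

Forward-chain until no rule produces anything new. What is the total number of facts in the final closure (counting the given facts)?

24

Round 1: (ii) [cable_seated → update_required]; (iv) [ticket_escalated ∧ beep_code_3 → safe_mode]; (v) [network_up ∧ driver_loaded → disk_detected]; (vi) [no_display ∧ temp_high → boot_ok]; (viii) [log_uploaded ∧ firmware_stale → ship_unit]. New: update_required, safe_mode, disk_detected, boot_ok, ship_unit.
Round 2: (iii) [safe_mode ∧ fan_spinning → cond_4]; (vii) [update_required ∧ disk_detected ∧ boot_ok → reseat_ram]; (x) [ship_unit ∧ replace_psu → power_on]; (xi) [safe_mode ∧ bios_posted → led_green]. New: cond_4, reseat_ram, power_on, led_green.
Round 3: (i) [reseat_ram ∧ power_on → psu_ok]; (xiii) [led_green → cond_3]. New: psu_ok, cond_3.
Round 4: (ix) [psu_ok ∧ led_green → overheat]. New: overheat.
Closure: {beep_code_3, bios_posted, boot_ok, cable_seated, cond_3, cond_4, disk_detected, driver_loaded, fan_spinning, firmware_stale, led_green, log_uploaded, network_up, no_display, overheat, power_on, psu_ok, replace_psu, reseat_ram, safe_mode, ship_unit, temp_high, ticket_escalated, update_required} — 24 facts.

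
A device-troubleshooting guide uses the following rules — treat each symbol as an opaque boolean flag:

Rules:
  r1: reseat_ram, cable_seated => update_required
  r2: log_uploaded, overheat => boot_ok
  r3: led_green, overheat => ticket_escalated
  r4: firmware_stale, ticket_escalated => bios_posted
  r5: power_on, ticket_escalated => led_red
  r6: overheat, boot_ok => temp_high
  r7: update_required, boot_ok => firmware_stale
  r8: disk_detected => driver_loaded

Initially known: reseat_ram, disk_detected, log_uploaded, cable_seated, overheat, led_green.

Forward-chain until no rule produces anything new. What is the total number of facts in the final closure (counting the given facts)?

13

[1] r1 [reseat_ram, cable_seated => update_required]; r2 [log_uploaded, overheat => boot_ok]; r3 [led_green, overheat => ticket_escalated]; r8 [disk_detected => driver_loaded]. ⇒ new: update_required, boot_ok, ticket_escalated, driver_loaded.
[2] r6 [overheat, boot_ok => temp_high]; r7 [update_required, boot_ok => firmware_stale]. ⇒ new: temp_high, firmware_stale.
[3] r4 [firmware_stale, ticket_escalated => bios_posted]. ⇒ new: bios_posted.
Closure: {bios_posted, boot_ok, cable_seated, disk_detected, driver_loaded, firmware_stale, led_green, log_uploaded, overheat, reseat_ram, temp_high, ticket_escalated, update_required} — 13 facts.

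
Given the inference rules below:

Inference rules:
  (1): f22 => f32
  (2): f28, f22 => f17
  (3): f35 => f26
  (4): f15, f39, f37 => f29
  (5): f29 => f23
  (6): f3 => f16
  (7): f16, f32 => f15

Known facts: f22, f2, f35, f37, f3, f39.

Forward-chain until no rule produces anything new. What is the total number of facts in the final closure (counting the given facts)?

12

Round 1 — (1), (3), (6), derive f32, f26, f16.
Round 2 — (7), derive f15.
Round 3 — (4), derive f29.
Round 4 — (5), derive f23.
Closure: {f15, f16, f2, f22, f23, f26, f29, f3, f32, f35, f37, f39} — 12 facts.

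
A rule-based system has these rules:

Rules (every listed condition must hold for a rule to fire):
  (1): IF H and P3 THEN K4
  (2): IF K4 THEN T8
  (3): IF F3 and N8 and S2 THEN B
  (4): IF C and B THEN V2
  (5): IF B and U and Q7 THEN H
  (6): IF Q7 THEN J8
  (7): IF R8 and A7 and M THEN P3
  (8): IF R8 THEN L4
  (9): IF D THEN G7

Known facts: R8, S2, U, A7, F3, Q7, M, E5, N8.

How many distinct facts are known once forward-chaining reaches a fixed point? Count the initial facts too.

16

Round 1: (3) [IF F3 and N8 and S2 THEN B]; (6) [IF Q7 THEN J8]; (7) [IF R8 and A7 and M THEN P3]; (8) [IF R8 THEN L4]. Adds B, J8, P3, L4.
Round 2: (5) [IF B and U and Q7 THEN H]. Adds H.
Round 3: (1) [IF H and P3 THEN K4]. Adds K4.
Round 4: (2) [IF K4 THEN T8]. Adds T8.
Closure: {A7, B, E5, F3, H, J8, K4, L4, M, N8, P3, Q7, R8, S2, T8, U} — 16 facts.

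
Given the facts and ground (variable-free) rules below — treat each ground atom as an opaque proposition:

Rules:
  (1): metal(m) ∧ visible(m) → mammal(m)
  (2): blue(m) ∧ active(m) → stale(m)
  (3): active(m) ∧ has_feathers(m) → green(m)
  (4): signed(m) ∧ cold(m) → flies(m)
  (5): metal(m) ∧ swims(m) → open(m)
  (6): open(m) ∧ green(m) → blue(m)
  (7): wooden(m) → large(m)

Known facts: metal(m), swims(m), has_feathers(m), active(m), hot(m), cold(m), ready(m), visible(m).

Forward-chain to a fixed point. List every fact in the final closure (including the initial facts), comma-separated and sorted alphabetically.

active(m), blue(m), cold(m), green(m), has_feathers(m), hot(m), mammal(m), metal(m), open(m), ready(m), stale(m), swims(m), visible(m)

[1] (1) [metal(m) ∧ visible(m) → mammal(m)]; (3) [active(m) ∧ has_feathers(m) → green(m)]; (5) [metal(m) ∧ swims(m) → open(m)]. ⇒ new: mammal(m), green(m), open(m).
[2] (6) [open(m) ∧ green(m) → blue(m)]. ⇒ new: blue(m).
[3] (2) [blue(m) ∧ active(m) → stale(m)]. ⇒ new: stale(m).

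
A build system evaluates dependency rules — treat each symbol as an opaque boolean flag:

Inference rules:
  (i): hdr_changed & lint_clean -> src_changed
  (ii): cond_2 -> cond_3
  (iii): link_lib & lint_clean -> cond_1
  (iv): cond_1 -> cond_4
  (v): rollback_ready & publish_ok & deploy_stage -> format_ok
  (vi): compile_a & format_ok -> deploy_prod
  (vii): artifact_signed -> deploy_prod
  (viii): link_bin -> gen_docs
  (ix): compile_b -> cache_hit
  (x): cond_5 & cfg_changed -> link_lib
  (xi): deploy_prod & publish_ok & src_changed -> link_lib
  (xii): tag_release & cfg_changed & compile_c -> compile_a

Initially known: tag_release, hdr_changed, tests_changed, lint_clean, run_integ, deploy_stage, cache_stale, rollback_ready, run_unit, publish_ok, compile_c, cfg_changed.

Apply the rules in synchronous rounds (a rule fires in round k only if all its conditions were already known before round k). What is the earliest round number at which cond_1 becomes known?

4

[1] (i) [hdr_changed & lint_clean -> src_changed]; (v) [rollback_ready & publish_ok & deploy_stage -> format_ok]; (xii) [tag_release & cfg_changed & compile_c -> compile_a]. ⇒ new: src_changed, format_ok, compile_a.
[2] (vi) [compile_a & format_ok -> deploy_prod]. ⇒ new: deploy_prod.
[3] (xi) [deploy_prod & publish_ok & src_changed -> link_lib]. ⇒ new: link_lib.
[4] (iii) [link_lib & lint_clean -> cond_1]. ⇒ new: cond_1.
cond_1 first appears in round 4.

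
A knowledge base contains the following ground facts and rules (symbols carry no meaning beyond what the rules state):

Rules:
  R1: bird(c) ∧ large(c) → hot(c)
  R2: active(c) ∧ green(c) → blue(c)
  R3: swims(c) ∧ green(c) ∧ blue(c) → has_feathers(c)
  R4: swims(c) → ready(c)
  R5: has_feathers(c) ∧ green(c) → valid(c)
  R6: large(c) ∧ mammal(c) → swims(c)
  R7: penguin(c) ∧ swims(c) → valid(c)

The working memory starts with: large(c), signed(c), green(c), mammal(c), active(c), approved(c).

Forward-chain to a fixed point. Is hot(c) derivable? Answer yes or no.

no

Round 1: R2 [active(c) ∧ green(c) → blue(c)]; R6 [large(c) ∧ mammal(c) → swims(c)]. New: blue(c), swims(c).
Round 2: R3 [swims(c) ∧ green(c) ∧ blue(c) → has_feathers(c)]; R4 [swims(c) → ready(c)]. New: has_feathers(c), ready(c).
Round 3: R5 [has_feathers(c) ∧ green(c) → valid(c)]. New: valid(c).
Fixed point reached. hot(c) is concluded only by R1; R1 needs bird(c) (never derived).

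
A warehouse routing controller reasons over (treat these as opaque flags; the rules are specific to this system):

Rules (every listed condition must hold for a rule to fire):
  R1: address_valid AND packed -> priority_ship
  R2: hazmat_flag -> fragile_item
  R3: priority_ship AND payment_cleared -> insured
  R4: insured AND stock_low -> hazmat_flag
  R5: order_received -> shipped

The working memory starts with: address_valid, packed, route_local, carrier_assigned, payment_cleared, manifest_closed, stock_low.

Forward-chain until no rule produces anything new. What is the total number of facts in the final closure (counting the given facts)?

11

Round 1 — R1, derive priority_ship.
Round 2 — R3, derive insured.
Round 3 — R4, derive hazmat_flag.
Round 4 — R2, derive fragile_item.
Closure: {address_valid, carrier_assigned, fragile_item, hazmat_flag, insured, manifest_closed, packed, payment_cleared, priority_ship, route_local, stock_low} — 11 facts.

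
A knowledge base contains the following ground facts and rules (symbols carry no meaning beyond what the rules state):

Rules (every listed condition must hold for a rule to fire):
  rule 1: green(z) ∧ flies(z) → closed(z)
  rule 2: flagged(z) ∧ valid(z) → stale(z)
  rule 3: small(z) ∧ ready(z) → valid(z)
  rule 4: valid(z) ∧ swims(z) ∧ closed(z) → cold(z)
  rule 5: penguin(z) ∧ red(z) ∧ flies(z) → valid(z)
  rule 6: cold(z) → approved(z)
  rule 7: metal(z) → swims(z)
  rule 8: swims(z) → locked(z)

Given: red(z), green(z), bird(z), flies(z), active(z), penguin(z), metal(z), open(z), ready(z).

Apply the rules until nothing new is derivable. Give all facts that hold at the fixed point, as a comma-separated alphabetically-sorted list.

active(z), approved(z), bird(z), closed(z), cold(z), flies(z), green(z), locked(z), metal(z), open(z), penguin(z), ready(z), red(z), swims(z), valid(z)

Round 1: rule 1 [green(z) ∧ flies(z) → closed(z)]; rule 5 [penguin(z) ∧ red(z) ∧ flies(z) → valid(z)]; rule 7 [metal(z) → swims(z)]. Adds closed(z), valid(z), swims(z).
Round 2: rule 4 [valid(z) ∧ swims(z) ∧ closed(z) → cold(z)]; rule 8 [swims(z) → locked(z)]. Adds cold(z), locked(z).
Round 3: rule 6 [cold(z) → approved(z)]. Adds approved(z).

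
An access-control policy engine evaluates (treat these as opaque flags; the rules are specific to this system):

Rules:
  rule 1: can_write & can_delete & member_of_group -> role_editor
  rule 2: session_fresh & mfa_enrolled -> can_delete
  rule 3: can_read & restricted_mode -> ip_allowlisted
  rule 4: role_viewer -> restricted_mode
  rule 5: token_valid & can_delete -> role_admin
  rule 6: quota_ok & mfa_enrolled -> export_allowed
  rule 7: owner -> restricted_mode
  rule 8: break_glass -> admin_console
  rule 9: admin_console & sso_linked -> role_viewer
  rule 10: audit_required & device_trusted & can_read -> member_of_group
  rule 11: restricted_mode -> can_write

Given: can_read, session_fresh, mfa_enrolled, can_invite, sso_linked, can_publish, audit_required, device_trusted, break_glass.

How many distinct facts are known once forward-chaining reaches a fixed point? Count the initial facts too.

[1] rule 2 [session_fresh & mfa_enrolled -> can_delete]; rule 8 [break_glass -> admin_console]; rule 10 [audit_required & device_trusted & can_read -> member_of_group]. ⇒ new: can_delete, admin_console, member_of_group.
[2] rule 9 [admin_console & sso_linked -> role_viewer]. ⇒ new: role_viewer.
[3] rule 4 [role_viewer -> restricted_mode]. ⇒ new: restricted_mode.
[4] rule 3 [can_read & restricted_mode -> ip_allowlisted]; rule 11 [restricted_mode -> can_write]. ⇒ new: ip_allowlisted, can_write.
[5] rule 1 [can_write & can_delete & member_of_group -> role_editor]. ⇒ new: role_editor.
Closure: {admin_console, audit_required, break_glass, can_delete, can_invite, can_publish, can_read, can_write, device_trusted, ip_allowlisted, member_of_group, mfa_enrolled, restricted_mode, role_editor, role_viewer, session_fresh, sso_linked} — 17 facts.

17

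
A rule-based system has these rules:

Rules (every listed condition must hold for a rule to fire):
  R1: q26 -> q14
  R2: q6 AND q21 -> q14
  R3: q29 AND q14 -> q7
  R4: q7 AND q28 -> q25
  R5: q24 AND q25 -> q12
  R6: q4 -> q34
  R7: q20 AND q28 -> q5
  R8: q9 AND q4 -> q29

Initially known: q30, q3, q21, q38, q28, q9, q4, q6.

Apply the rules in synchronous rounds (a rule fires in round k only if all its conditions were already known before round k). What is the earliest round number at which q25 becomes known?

3

[1] R2 [q6 AND q21 -> q14]; R6 [q4 -> q34]; R8 [q9 AND q4 -> q29]. ⇒ new: q14, q34, q29.
[2] R3 [q29 AND q14 -> q7]. ⇒ new: q7.
[3] R4 [q7 AND q28 -> q25]. ⇒ new: q25.
q25 first appears in round 3.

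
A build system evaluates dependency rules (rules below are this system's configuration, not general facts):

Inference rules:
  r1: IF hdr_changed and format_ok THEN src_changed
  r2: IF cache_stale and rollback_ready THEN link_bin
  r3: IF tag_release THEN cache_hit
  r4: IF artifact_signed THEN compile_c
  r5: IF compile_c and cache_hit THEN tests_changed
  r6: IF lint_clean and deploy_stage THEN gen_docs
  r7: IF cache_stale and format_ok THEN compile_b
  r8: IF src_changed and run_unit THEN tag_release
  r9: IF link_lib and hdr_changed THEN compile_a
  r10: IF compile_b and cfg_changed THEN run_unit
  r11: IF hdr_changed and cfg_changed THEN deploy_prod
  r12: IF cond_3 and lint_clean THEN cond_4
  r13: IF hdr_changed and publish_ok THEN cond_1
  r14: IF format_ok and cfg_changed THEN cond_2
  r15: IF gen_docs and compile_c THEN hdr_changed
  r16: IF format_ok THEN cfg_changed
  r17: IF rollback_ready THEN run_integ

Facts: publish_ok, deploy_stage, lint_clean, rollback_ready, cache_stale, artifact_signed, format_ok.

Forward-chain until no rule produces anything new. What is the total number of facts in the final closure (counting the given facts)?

22

[1] r2 [IF cache_stale and rollback_ready THEN link_bin]; r4 [IF artifact_signed THEN compile_c]; r6 [IF lint_clean and deploy_stage THEN gen_docs]; r7 [IF cache_stale and format_ok THEN compile_b]; r16 [IF format_ok THEN cfg_changed]; r17 [IF rollback_ready THEN run_integ]. ⇒ new: link_bin, compile_c, gen_docs, compile_b, cfg_changed, run_integ.
[2] r10 [IF compile_b and cfg_changed THEN run_unit]; r14 [IF format_ok and cfg_changed THEN cond_2]; r15 [IF gen_docs and compile_c THEN hdr_changed]. ⇒ new: run_unit, cond_2, hdr_changed.
[3] r1 [IF hdr_changed and format_ok THEN src_changed]; r11 [IF hdr_changed and cfg_changed THEN deploy_prod]; r13 [IF hdr_changed and publish_ok THEN cond_1]. ⇒ new: src_changed, deploy_prod, cond_1.
[4] r8 [IF src_changed and run_unit THEN tag_release]. ⇒ new: tag_release.
[5] r3 [IF tag_release THEN cache_hit]. ⇒ new: cache_hit.
[6] r5 [IF compile_c and cache_hit THEN tests_changed]. ⇒ new: tests_changed.
Closure: {artifact_signed, cache_hit, cache_stale, cfg_changed, compile_b, compile_c, cond_1, cond_2, deploy_prod, deploy_stage, format_ok, gen_docs, hdr_changed, link_bin, lint_clean, publish_ok, rollback_ready, run_integ, run_unit, src_changed, tag_release, tests_changed} — 22 facts.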